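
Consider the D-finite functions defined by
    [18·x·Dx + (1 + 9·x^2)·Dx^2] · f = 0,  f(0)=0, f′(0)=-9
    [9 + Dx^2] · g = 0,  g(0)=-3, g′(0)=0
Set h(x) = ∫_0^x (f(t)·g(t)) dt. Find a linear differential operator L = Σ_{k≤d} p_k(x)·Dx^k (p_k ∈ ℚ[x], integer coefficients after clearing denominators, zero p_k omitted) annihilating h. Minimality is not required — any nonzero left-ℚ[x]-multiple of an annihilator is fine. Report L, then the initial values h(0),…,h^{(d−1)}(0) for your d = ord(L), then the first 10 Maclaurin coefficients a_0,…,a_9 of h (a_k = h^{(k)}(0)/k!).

f: a_k = 0, -9, 0, 27, 0, -729/5, 0, 6561/7, 0, -6561, …
g: a_k = -3, 0, 27/2, 0, -81/8, 0, 243/80, 0, -2187/4480, 0, …
Product ⇒ symmetric product L₀, ord ≤ 4.
∫: right-multiply L₀ by Dx.
L = (810 + 18954·x^2 + 72171·x^4 + 236196·x^6 + 531441·x^8)·Dx + (972·x + 14580·x^3 + 78732·x^5 + 236196·x^7)·Dx^2 + (108 + 2592·x^2 + 13122·x^4 + 52488·x^6 + 118098·x^8)·Dx^3 + (108·x + 1620·x^3 + 8748·x^5 + 26244·x^7)·Dx^4 + (2 + 54·x^2 + 567·x^4 + 2916·x^6 + 6561·x^8)·Dx^5  (order 5).
h: a_k = 0, 0, 27/2, 0, -405/8, 0, 11907/80, 0, -2845287/4480, 0, …
ICs: h(0) = 0, h′(0) = 0, h′′(0) = 27, h′′′(0) = 0, h′′′′(0) = -1215.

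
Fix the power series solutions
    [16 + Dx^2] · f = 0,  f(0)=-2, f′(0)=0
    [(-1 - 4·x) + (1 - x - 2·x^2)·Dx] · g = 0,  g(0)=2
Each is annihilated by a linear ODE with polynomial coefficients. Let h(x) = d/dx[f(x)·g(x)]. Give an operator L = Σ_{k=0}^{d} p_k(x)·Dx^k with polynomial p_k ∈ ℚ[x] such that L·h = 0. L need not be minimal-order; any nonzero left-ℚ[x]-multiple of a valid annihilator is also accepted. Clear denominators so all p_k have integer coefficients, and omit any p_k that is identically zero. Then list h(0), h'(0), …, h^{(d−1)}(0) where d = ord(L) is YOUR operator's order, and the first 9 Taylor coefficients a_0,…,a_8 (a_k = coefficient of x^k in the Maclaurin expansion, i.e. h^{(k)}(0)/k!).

f: a_k = -2, 0, 16, 0, -64/3, 0, 512/45, 0, -1024/315, …
g: a_k = 2, 2, 6, 10, 22, 42, 86, 170, 342, …
h₀=f·g: eliminate ⇒ L₀, order ≤ 2·1.
Derive L from L₀ (diff closure).
L = (4 - 128·x - 192·x^2 + 256·x^3 + 256·x^4) + (-5 - 12·x + 48·x^2 + 64·x^3)·Dx + (3 - 7·x - 10·x^2 + 16·x^3 + 16·x^4)·Dx^2  (order 2).
h: a_k = -4, 40, 36, 112/3, 500/3, 6728/15, 44548/45, 716768/315, 178692/35, …
ICs: h(0) = -4, h′(0) = 40.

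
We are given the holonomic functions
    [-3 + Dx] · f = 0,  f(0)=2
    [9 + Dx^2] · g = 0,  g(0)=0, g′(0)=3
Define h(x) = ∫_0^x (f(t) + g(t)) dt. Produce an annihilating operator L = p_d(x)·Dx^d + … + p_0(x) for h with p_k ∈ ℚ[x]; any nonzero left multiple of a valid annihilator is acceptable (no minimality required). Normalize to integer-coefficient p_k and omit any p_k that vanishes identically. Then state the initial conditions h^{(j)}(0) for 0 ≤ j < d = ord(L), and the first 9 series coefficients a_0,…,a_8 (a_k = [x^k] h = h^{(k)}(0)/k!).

L = -27·Dx + 9·Dx^2 - 3·Dx^3 + Dx^4  (order 4).
h: a_k = 0, 2, 9/2, 3, 9/8, 27/20, 81/80, 81/280, 243/4480, …
ICs: h(0) = 0, h′(0) = 2, h′′(0) = 9, h′′′(0) = 18.

f: a_k = 2, 6, 9, 9, 27/4, 81/20, 81/40, 243/280, 729/2240, …
g: a_k = 0, 3, 0, -9/2, 0, 81/40, 0, -243/560, 0, …
h₀=f+g: left-lcm gives L₀, ord ≤ 3.
h=∫h₀ ⇒ L = L₀·Dx.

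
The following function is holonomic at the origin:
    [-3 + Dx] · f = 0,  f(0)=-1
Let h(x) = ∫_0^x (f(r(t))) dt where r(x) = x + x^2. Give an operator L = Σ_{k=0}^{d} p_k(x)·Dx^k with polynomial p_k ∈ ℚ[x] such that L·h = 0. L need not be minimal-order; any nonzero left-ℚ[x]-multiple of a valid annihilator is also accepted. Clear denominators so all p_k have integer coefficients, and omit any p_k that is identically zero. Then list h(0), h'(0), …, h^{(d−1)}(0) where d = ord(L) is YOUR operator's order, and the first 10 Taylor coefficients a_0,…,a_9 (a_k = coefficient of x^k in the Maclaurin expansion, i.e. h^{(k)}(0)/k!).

f: a_k = -1, -3, -9/2, -9/2, -27/8, -81/40, -81/80, -243/560, -729/4480, -243/4480, …
f∘r: x↦r, Dx↦Dx/r' in L_f ⇒ L₀.
h=∫h₀ ⇒ L = L₀·Dx.
L = (-3 - 6·x)·Dx + Dx^2  (order 2).
h: a_k = 0, -1, -3/2, -5/2, -27/8, -171/40, -387/80, -2871/560, -4509/896, -20913/4480, …
ICs: h(0) = 0, h′(0) = -1.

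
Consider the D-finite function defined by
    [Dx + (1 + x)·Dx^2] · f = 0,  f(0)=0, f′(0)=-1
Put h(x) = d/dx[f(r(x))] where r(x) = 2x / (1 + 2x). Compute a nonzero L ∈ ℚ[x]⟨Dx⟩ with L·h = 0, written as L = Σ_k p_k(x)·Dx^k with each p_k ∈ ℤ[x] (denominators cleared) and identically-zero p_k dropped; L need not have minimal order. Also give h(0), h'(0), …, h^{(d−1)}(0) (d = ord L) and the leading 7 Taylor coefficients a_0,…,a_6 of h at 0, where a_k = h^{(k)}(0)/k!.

L = (6 + 16·x) + (1 + 6·x + 8·x^2)·Dx  (order 1).
h: a_k = -2, 12, -56, 240, -992, 4032, -16256, …
ICs: h(0) = -2.

f: a_k = 0, -1, 1/2, -1/3, 1/4, -1/5, 1/6, …
Substitute x→r, Dx→(1/r')Dx; clear ⇒ L₀.
Derive L from L₀ (diff closure).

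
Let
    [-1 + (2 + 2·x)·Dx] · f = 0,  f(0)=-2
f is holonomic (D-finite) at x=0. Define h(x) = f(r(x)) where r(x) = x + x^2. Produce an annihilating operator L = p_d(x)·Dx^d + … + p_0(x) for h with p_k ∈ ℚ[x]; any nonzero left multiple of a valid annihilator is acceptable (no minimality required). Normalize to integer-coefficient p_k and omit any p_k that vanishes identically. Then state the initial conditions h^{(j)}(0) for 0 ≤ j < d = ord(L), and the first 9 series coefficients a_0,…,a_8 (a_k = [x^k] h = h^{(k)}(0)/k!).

f: a_k = -2, -1, 1/4, -1/8, 5/64, -7/128, 21/512, -33/1024, 429/16384, …
f∘r: x↦r, Dx↦Dx/r' in L_f ⇒ L₀.
L = (-1 - 2·x) + (2 + 2·x + 2·x^2)·Dx  (order 1).
h: a_k = -2, -1, -3/4, 3/8, -3/64, -15/128, 57/512, -21/1024, -867/16384, …
ICs: h(0) = -2.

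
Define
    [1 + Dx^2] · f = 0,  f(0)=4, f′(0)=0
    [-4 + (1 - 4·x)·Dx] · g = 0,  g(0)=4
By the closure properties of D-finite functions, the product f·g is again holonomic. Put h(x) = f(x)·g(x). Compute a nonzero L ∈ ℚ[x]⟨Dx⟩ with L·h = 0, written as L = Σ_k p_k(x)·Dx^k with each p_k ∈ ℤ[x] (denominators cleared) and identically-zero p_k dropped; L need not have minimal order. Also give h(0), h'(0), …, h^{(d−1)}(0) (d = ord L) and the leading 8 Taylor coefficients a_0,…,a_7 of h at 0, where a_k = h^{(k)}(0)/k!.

L = (-1 + 4·x) + 8·Dx + (-1 + 4·x)·Dx^2  (order 2).
h: a_k = 16, 64, 248, 992, 11906/3, 47624/3, 2857439/45, 11429756/45, …
ICs: h(0) = 16, h′(0) = 64.

f: a_k = 4, 0, -2, 0, 1/6, 0, -1/180, 0, …
g: a_k = 4, 16, 64, 256, 1024, 4096, 16384, 65536, …
Product ⇒ symmetric product L₀, ord ≤ 2.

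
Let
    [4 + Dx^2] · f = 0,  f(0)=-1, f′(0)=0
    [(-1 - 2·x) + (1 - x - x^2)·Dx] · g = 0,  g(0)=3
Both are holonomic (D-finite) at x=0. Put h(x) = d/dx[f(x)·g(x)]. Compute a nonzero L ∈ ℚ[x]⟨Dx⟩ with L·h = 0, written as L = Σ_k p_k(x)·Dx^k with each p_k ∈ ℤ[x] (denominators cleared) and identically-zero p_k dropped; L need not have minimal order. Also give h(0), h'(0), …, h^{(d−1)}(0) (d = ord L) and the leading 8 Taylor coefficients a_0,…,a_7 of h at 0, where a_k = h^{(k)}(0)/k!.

L = (-6 - 16·x - 8·x^2 + 16·x^3 + 8·x^4) + (-1 + 2·x + 12·x^2 + 8·x^3)·Dx + (1 - 3·x - x^2 + 4·x^3 + 2·x^4)·Dx^2  (order 2).
h: a_k = -3, 0, -9, -20, -40, -382/5, -2177/15, -9376/35, …
ICs: h(0) = -3, h′(0) = 0.

f: a_k = -1, 0, 2, 0, -2/3, 0, 4/45, 0, …
g: a_k = 3, 3, 6, 9, 15, 24, 39, 63, …
L₀ := L_f ⊗_s L_g (sym. prod.), ord ≤ 2.
Differentiate: ansatz ord ≤ ord L₀ ⇒ L.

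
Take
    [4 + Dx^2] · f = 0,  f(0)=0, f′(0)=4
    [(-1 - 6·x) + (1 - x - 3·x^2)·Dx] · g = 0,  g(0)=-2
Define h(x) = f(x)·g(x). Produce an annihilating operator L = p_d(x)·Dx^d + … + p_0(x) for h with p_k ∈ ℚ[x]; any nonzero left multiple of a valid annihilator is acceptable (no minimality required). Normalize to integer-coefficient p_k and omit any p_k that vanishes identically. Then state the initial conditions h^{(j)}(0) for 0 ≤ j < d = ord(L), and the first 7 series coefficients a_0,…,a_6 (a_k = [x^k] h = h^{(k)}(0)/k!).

L = (2 + 4·x + 12·x^2) + (2 + 12·x)·Dx + (-1 + x + 3·x^2)·Dx^2  (order 2).
h: a_k = 0, -8, -8, -80/3, -152/3, -1976/15, -4256/15, …
ICs: h(0) = 0, h′(0) = -8.

f: a_k = 0, 4, 0, -8/3, 0, 8/15, 0, …
g: a_k = -2, -2, -8, -14, -38, -80, -194, …
f·g: L₀ = L_f ⊗_s L_g, ord ≤ 2·1.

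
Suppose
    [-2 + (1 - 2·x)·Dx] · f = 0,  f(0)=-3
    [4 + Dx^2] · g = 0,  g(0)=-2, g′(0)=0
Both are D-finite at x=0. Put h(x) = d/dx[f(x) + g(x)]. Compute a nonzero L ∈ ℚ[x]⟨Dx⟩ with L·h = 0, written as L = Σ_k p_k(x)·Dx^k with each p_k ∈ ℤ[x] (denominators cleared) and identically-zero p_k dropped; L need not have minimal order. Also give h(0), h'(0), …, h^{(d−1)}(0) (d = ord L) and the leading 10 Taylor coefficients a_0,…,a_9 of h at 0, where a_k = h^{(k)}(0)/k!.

L = (208 - 64·x + 64·x^2) + (-28 + 72·x - 48·x^2 + 32·x^3)·Dx + (52 - 16·x + 16·x^2)·Dx^2 + (-7 + 18·x - 12·x^2 + 8·x^3)·Dx^3  (order 3).
h: a_k = -6, -16, -72, -592/3, -480, -17264/15, -2688, -1935392/315, -13824, -87091184/2835, …
ICs: h(0) = -6, h′(0) = -16, h′′(0) = -144.

f: a_k = -3, -6, -12, -24, -48, -96, -192, -384, -768, -1536, …
g: a_k = -2, 0, 4, 0, -4/3, 0, 8/45, 0, -4/315, 0, …
Weyl lclm of L_f,L_g ⇒ L₀ (ord ≤ 3).
Derive L from L₀ (diff closure).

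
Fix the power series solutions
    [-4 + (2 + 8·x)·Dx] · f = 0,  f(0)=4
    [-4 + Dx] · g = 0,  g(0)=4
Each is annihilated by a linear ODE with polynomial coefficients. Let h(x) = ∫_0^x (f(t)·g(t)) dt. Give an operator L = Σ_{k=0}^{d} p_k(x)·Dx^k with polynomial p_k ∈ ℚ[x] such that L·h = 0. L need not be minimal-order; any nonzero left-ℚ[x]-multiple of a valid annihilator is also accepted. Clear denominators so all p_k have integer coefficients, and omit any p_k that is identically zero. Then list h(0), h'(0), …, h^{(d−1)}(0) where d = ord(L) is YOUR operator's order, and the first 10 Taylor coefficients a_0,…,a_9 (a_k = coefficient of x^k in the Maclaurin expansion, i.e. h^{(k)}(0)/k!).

f: a_k = 4, 8, -8, 16, -40, 112, -336, 1056, -3432, 11440, …
g: a_k = 4, 16, 32, 128/3, 128/3, 512/15, 1024/45, 4096/315, 2048/315, 8192/2835, …
f·g: L₀ = L_f ⊗_s L_g, ord ≤ 1·1.
h=∫₀ˣh₀: take L = L₀·Dx.
L = (-6 - 16·x)·Dx + (1 + 4·x)·Dx^2  (order 2).
h: a_k = 0, 16, 48, 224/3, 272/3, 352/5, 3424/45, -5696/315, 17968/105, -1265632/2835, …
ICs: h(0) = 0, h′(0) = 16.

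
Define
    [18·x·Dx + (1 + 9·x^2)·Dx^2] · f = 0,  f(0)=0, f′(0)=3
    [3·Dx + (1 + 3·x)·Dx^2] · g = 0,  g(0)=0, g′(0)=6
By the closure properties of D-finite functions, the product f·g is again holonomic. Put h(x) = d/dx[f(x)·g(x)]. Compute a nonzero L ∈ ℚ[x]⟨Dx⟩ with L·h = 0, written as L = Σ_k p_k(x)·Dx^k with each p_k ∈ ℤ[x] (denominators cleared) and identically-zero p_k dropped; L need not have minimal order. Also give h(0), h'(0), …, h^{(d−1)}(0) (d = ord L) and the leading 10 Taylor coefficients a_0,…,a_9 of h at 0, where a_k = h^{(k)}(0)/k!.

L = (648 + 3564·x + 19440·x^2 + 113724·x^3 + 262440·x^4 + 341172·x^5 + 236196·x^7) + (162 + 3348·x + 24948·x^2 + 117612·x^3 + 396576·x^4 + 813564·x^5 + 918540·x^6 + 236196·x^7 + 826686·x^8)·Dx + (36 + 576·x + 5184·x^2 + 25272·x^3 + 87480·x^4 + 227448·x^5 + 419904·x^6 + 472392·x^7 + 236196·x^8 + 472392·x^9)·Dx^2 + (5 + 54·x + 333·x^2 + 1512·x^3 + 5346·x^4 + 14580·x^5 + 30618·x^6 + 52488·x^7 + 59049·x^8 + 39366·x^9 + 59049·x^10)·Dx^3  (order 3).
h: a_k = 0, 36, -81, 0, -405/2, 12636/5, -56133/10, 0, -2381643/140, 6902172/35, …
ICs: h(0) = 0, h′(0) = 36, h′′(0) = -162.

f: a_k = 0, 3, 0, -9, 0, 243/5, 0, -2187/7, 0, 2187, …
g: a_k = 0, 6, -9, 18, -81/2, 486/5, -243, 4374/7, -6561/4, 4374, …
Product ⇒ symmetric product L₀, ord ≤ 4.
h=h₀': d/dx-closure on L₀ ⇒ L.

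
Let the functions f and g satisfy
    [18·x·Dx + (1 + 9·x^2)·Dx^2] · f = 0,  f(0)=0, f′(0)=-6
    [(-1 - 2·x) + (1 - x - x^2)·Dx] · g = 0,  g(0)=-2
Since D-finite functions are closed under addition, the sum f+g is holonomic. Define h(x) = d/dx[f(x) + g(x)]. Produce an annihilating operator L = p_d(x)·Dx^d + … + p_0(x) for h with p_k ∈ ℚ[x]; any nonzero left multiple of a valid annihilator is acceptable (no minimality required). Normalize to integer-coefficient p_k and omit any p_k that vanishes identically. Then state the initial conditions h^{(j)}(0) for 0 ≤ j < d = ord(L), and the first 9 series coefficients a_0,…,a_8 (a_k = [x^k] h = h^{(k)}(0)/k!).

L = (36 - 144·x - 1440·x^2 - 2376·x^3 - 3186·x^4 - 486·x^6) + (-18 - 24·x + 108·x^2 - 444·x^3 - 2313·x^4 - 2178·x^5 - 243·x^6 - 486·x^7)·Dx + (2 + 10·x + 34·x^2 + 48·x^3 + 123·x^4 - 387·x^5 - 198·x^6 - 81·x^7 - 81·x^8)·Dx^2  (order 2).
h: a_k = -8, -8, 36, -40, -566, -156, 4080, -544, -40356, …
ICs: h(0) = -8, h′(0) = -8.

f: a_k = 0, -6, 0, 18, 0, -486/5, 0, 4374/7, 0, …
g: a_k = -2, -2, -4, -6, -10, -16, -26, -42, -68, …
Sum ⇒ L₀ = lclm(L_f,L_g) in ℚ(x)⟨Dx⟩.
h=h₀': d/dx-closure on L₀ ⇒ L.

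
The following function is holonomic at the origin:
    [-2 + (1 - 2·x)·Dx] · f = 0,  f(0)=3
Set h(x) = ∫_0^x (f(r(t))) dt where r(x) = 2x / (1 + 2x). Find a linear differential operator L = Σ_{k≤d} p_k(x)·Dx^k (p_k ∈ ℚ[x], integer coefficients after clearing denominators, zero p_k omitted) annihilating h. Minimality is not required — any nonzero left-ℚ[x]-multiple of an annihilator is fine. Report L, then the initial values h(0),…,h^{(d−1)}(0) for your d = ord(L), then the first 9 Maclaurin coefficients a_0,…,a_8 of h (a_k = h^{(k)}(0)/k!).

f: a_k = 3, 6, 12, 24, 48, 96, 192, 384, 768, …
f∘r: x↦r, Dx↦Dx/r' in L_f ⇒ L₀.
h=∫₀ˣh₀: take L = L₀·Dx.
L = 4·Dx + (-1 + 4·x^2)·Dx^2  (order 2).
h: a_k = 0, 3, 6, 8, 12, 96/5, 32, 384/7, 96, …
ICs: h(0) = 0, h′(0) = 3.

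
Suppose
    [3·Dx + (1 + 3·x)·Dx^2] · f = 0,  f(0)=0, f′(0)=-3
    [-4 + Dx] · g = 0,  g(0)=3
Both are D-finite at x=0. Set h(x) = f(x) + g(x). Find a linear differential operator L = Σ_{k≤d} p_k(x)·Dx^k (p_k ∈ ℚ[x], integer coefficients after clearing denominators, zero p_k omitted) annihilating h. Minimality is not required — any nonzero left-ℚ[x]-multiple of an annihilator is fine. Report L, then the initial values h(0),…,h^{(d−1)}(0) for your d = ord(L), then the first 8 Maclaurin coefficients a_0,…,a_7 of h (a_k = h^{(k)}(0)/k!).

f: a_k = 0, -3, 9/2, -9, 81/4, -243/5, 243/2, -2187/7, …
g: a_k = 3, 12, 24, 32, 32, 128/5, 256/15, 1024/105, …
Weyl lclm of L_f,L_g ⇒ L₀ (ord ≤ 3).
L = (-120 - 144·x)·Dx + (2 - 96·x - 144·x^2)·Dx^2 + (7 + 33·x + 36·x^2)·Dx^3  (order 3).
h: a_k = 3, 9, 57/2, 23, 209/4, -23, 4157/30, -31781/105, …
ICs: h(0) = 3, h′(0) = 9, h′′(0) = 57.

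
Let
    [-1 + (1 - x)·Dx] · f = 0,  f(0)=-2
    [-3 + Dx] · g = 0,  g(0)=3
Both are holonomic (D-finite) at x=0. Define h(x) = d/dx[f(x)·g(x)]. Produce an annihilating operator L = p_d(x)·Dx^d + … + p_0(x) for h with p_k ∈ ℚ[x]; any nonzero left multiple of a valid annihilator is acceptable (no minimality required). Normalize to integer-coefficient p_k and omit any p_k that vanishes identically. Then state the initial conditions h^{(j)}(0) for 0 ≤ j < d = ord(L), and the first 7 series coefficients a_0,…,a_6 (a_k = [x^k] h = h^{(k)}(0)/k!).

L = (17 - 24·x + 9·x^2) + (-4 + 7·x - 3·x^2)·Dx  (order 1).
h: a_k = -24, -102, -234, -393, -552, -13977/20, -16671/20, …
ICs: h(0) = -24.

f: a_k = -2, -2, -2, -2, -2, -2, -2, …
g: a_k = 3, 9, 27/2, 27/2, 81/8, 243/40, 243/80, …
h₀=f·g: eliminate ⇒ L₀, order ≤ 1·1.
Differentiate: ansatz ord ≤ ord L₀ ⇒ L.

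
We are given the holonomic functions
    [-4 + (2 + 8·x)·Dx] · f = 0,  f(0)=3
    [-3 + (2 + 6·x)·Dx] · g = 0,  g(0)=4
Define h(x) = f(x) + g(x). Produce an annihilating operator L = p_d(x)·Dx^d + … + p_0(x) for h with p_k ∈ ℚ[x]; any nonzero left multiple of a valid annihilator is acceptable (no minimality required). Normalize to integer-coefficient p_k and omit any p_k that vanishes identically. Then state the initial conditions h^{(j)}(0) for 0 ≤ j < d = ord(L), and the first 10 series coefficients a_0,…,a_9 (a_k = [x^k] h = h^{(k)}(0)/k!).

f: a_k = 3, 6, -6, 12, -30, 84, -252, 792, -2574, 8580, …
g: a_k = 4, 6, -9/2, 27/4, -405/32, 1701/64, -15309/256, 72171/512, -2814669/8192, 14073345/16384, …
L₀ := lclm(L_f,L_g); ord L₀ ≤ 1+1.
L = -6 + (7 + 24·x)·Dx + (2 + 14·x + 24·x^2)·Dx^2  (order 2).
h: a_k = 7, 12, -21/2, 75/4, -1365/32, 7077/64, -79821/256, 477675/512, -23900877/8192, 154648065/16384, …
ICs: h(0) = 7, h′(0) = 12.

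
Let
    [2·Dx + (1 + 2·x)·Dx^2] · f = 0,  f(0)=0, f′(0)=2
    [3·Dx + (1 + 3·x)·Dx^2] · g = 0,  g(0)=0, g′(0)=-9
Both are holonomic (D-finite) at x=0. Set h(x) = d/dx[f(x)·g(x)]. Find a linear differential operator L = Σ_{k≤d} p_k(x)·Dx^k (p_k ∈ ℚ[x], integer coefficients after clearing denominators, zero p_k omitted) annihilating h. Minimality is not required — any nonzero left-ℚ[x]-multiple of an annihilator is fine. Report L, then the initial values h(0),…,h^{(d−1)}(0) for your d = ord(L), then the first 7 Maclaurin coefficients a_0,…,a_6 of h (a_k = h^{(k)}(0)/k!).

L = (156 + 720·x + 864·x^2) + (310 + 2244·x + 5400·x^2 + 4320·x^3)·Dx + (88 + 860·x + 3132·x^2 + 5040·x^3 + 3024·x^4)·Dx^2 + (5 + 62·x + 305·x^2 + 744·x^3 + 900·x^4 + 432·x^5)·Dx^3  (order 3).
h: a_k = 0, -36, 135, -420, 2475/2, -17901/5, 10311, …
ICs: h(0) = 0, h′(0) = -36, h′′(0) = 270.

f: a_k = 0, 2, -2, 8/3, -4, 32/5, -32/3, …
g: a_k = 0, -9, 27/2, -27, 243/4, -729/5, 729/2, …
h₀=f·g: eliminate ⇒ L₀, order ≤ 2·2.
h=h₀': d/dx-closure on L₀ ⇒ L.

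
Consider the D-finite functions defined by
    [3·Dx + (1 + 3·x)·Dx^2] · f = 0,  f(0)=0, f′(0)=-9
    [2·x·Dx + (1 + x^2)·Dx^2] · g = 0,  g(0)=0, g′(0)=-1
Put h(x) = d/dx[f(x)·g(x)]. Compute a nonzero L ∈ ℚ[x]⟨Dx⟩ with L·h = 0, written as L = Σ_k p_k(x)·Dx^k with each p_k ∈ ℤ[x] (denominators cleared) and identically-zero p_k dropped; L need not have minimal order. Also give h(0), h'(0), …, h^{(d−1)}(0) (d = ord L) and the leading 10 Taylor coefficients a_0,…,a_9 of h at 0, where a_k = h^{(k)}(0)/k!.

f: a_k = 0, -9, 27/2, -27, 243/4, -729/5, 729/2, -6561/7, 19683/8, -6561, …
g: a_k = 0, -1, 0, 1/3, 0, -1/5, 0, 1/7, 0, -1/9, …
Sym-product of L_f,L_g gives L₀ (≤ ord 4).
h₀' ⇒ L via d/dx closure of L₀.
L = (264 + 1260·x + 1008·x^2 + 3420·x^3 + 3240·x^4 + 4212·x^5 + 324·x^7) + (178 + 660·x + 3828·x^2 + 7308·x^3 + 12960·x^4 + 10044·x^5 + 11340·x^6 + 324·x^7 + 1134·x^8)·Dx + (132 + 608·x + 1728·x^2 + 4568·x^3 + 6456·x^4 + 8856·x^5 + 5184·x^6 + 5544·x^7 + 324·x^8 + 648·x^9)·Dx^2 + (13 + 102·x + 341·x^2 + 744·x^3 + 1138·x^4 + 1236·x^5 + 1386·x^6 + 648·x^7 + 657·x^8 + 54·x^9 + 81·x^10)·Dx^3  (order 3).
h: a_k = 0, 18, -81/2, 96, -1125/4, 4158/5, -48573/20, 35712/5, -5919723/280, 2196206/35, …
ICs: h(0) = 0, h′(0) = 18, h′′(0) = -81.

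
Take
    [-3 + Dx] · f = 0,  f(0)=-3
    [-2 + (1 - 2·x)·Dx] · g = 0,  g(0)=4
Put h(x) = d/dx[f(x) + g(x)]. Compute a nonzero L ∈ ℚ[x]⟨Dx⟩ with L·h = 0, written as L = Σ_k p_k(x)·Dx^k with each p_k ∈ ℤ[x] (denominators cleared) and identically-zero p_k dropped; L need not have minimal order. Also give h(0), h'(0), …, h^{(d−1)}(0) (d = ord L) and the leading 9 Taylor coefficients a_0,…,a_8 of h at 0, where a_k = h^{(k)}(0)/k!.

L = (36 + 72·x) + (-15 - 36·x + 36·x^2)·Dx + (1 + 4·x - 12·x^2)·Dx^2  (order 2).
h: a_k = -1, 5, 111/2, 431/2, 4877/8, 60711/40, 285991/80, 4585333/560, 82568799/4480, …
ICs: h(0) = -1, h′(0) = 5.

f: a_k = -3, -9, -27/2, -27/2, -81/8, -243/40, -243/80, -729/560, -2187/4480, …
g: a_k = 4, 8, 16, 32, 64, 128, 256, 512, 1024, …
L₀ := lclm(L_f,L_g); ord L₀ ≤ 1+1.
Derive L from L₀ (diff closure).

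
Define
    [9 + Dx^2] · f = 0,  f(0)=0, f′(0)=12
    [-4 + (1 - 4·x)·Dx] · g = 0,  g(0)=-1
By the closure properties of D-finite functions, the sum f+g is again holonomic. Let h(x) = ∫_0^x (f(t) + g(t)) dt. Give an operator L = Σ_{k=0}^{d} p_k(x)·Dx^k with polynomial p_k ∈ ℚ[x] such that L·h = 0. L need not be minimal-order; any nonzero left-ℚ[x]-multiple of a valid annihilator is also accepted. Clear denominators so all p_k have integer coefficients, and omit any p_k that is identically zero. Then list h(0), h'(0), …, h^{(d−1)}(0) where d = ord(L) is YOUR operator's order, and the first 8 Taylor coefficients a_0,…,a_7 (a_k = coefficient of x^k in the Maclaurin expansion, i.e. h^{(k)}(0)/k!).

L = (-3780 + 2592·x - 5184·x^2)·Dx + (369 - 2124·x + 3888·x^2 - 5184·x^3)·Dx^2 + (-420 + 288·x - 576·x^2)·Dx^3 + (41 - 236·x + 432·x^2 - 576·x^3)·Dx^4  (order 4).
h: a_k = 0, -1, 4, -16/3, -41/2, -256/5, -10159/60, -4096/7, …
ICs: h(0) = 0, h′(0) = -1, h′′(0) = 8, h′′′(0) = -32.

f: a_k = 0, 12, 0, -18, 0, 81/10, 0, -243/140, …
g: a_k = -1, -4, -16, -64, -256, -1024, -4096, -16384, …
L₀ := lclm(L_f,L_g); ord L₀ ≤ 2+1.
Integrate: L := L₀·Dx.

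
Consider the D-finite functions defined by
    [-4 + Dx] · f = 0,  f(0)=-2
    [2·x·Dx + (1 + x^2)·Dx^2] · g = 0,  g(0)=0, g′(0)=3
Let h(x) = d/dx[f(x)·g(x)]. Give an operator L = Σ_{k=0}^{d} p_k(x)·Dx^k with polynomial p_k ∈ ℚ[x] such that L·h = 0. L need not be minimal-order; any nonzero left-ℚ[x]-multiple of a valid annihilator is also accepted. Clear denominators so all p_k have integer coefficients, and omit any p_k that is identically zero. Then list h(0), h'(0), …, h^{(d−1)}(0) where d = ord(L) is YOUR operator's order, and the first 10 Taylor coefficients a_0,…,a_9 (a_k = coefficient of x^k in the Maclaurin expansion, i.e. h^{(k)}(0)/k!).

L = (28 - 32·x + 76·x^2 - 32·x^3 + 32·x^4) + (-15 + 12·x - 35·x^2 + 12·x^3 - 16·x^4)·Dx + (2 - x + 4·x^2 - x^3 + 2·x^4)·Dx^2  (order 2).
h: a_k = -6, -48, -138, -224, -246, -208, -754/5, -1984/21, -314/7, -15088/945, …
ICs: h(0) = -6, h′(0) = -48.

f: a_k = -2, -8, -16, -64/3, -64/3, -256/15, -512/45, -2048/315, -1024/315, -4096/2835, …
g: a_k = 0, 3, 0, -1, 0, 3/5, 0, -3/7, 0, 1/3, …
L₀ := L_f ⊗_s L_g (sym. prod.), ord ≤ 2.
Differentiate: ansatz ord ≤ ord L₀ ⇒ L.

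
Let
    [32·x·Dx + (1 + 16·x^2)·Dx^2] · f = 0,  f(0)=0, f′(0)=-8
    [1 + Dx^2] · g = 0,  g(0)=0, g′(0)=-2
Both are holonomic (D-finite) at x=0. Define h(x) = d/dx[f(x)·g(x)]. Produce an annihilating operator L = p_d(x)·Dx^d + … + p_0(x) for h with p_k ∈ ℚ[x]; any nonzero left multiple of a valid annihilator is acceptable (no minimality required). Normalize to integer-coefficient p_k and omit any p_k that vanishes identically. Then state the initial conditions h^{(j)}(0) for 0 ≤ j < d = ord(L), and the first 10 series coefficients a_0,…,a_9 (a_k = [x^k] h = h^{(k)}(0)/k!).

f: a_k = 0, -8, 0, 128/3, 0, -2048/5, 0, 32768/7, 0, -524288/9, …
g: a_k = 0, -2, 0, 1/3, 0, -1/60, 0, 1/2520, 0, -1/181440, …
Product ⇒ symmetric product L₀, ord ≤ 4.
h=h₀': d/dx-closure on L₀ ⇒ L.
L = (209105 + 6893664·x^2 + 261353216·x^4 + 52248576·x^6 - 2162688·x^8 - 60817408·x^10 + 16777216·x^12) + (108608·x + 9933824·x^3 + 133857280·x^5 + 44564480·x^7 + 20971520·x^9 + 67108864·x^11)·Dx + (210210 + 6980800·x^2 + 263314944·x^4 + 66224128·x^6 + 4063232·x^8 - 54525952·x^10 + 33554432·x^12)·Dx^2 + (108608·x + 9933824·x^3 + 133857280·x^5 + 44564480·x^7 + 20971520·x^9 + 67108864·x^11)·Dx^3 + (1105 + 87136·x^2 + 1961728·x^4 + 13975552·x^6 + 6225920·x^8 + 6291456·x^10 + 16777216·x^12)·Dx^4  (order 4).
h: a_k = 0, 32, 0, -352, 0, 15004/3, 0, -1139944/15, 0, 13389780869/11340, …
ICs: h(0) = 0, h′(0) = 32, h′′(0) = 0, h′′′(0) = -2112.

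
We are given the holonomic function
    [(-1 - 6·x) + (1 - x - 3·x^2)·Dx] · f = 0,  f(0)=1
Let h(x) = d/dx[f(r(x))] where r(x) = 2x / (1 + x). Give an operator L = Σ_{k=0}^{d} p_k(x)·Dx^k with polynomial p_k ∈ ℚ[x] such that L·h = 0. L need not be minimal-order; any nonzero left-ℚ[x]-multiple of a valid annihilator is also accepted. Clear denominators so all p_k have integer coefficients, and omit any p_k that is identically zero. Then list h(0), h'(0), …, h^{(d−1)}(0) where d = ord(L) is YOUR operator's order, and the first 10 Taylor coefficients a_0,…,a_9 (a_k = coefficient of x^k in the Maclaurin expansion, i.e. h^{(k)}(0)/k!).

f: a_k = 1, 1, 4, 7, 19, 40, 97, 217, 508, 1159, …
Substitute x→r, Dx→(1/r')Dx; clear ⇒ L₀.
Derive L from L₀ (diff closure).
L = (14 + 78·x + 546·x^2 + 338·x^3) + (-1 - 14·x + 182·x^3 + 169·x^4)·Dx  (order 1).
h: a_k = 2, 28, 78, 728, 1690, 14196, 30758, 246064, 514098, 3998540, …
ICs: h(0) = 2.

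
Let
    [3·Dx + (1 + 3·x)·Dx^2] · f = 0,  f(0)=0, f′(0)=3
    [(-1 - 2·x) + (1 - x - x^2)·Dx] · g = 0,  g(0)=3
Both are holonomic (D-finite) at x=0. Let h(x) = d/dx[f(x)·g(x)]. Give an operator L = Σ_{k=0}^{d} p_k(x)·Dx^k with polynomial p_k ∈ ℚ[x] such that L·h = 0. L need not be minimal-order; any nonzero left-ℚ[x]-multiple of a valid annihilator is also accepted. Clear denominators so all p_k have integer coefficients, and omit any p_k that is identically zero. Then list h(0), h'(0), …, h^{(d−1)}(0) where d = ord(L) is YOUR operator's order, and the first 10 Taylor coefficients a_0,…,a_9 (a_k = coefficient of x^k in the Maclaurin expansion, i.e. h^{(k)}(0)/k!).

L = (102 + 270·x + 324·x^2) + (-3 + 93·x + 324·x^2 + 252·x^3)·Dx + (-5 - 22·x - 4·x^2 + 63·x^3 + 36·x^4)·Dx^2  (order 2).
h: a_k = 9, -9, 189/2, -135, 2871/4, -7641/5, 115659/20, -528903/35, 2771091/56, -987381/7, …
ICs: h(0) = 9, h′(0) = -9.

f: a_k = 0, 3, -9/2, 9, -81/4, 243/5, -243/2, 2187/7, -6561/8, 2187, …
g: a_k = 3, 3, 6, 9, 15, 24, 39, 63, 102, 165, …
Product ⇒ symmetric product L₀, ord ≤ 2.
Derive L from L₀ (diff closure).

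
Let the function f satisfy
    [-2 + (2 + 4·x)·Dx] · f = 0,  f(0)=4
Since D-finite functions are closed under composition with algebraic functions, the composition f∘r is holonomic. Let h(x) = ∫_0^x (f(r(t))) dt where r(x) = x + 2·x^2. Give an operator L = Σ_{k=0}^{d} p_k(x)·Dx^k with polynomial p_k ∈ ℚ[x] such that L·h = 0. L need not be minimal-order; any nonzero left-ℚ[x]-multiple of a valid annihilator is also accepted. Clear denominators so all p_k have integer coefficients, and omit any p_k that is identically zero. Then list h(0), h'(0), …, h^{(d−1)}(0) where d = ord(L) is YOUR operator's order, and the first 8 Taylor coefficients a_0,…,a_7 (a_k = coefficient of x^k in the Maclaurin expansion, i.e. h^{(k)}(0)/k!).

f: a_k = 4, 4, -2, 2, -5/2, 7/2, -21/4, 33/4, …
h₀=f(r): pull back L_f along r ⇒ L₀.
h=∫₀ˣh₀: take L = L₀·Dx.
L = (-1 - 4·x)·Dx + (1 + 2·x + 4·x^2)·Dx^2  (order 2).
h: a_k = 0, 4, 2, 2, -3/2, 3/10, 5/4, -57/28, …
ICs: h(0) = 0, h′(0) = 4.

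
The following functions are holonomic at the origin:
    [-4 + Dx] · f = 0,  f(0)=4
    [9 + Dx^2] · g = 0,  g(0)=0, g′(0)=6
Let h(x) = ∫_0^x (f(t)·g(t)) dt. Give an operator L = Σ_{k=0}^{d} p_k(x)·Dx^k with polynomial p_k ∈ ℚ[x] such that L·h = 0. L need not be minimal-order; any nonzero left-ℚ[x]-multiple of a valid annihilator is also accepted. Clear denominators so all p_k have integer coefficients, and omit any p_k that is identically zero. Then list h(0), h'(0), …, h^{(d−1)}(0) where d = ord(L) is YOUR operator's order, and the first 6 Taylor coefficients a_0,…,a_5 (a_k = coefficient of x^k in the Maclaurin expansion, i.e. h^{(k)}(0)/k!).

L = 25·Dx - 8·Dx^2 + Dx^3  (order 3).
h: a_k = 0, 0, 12, 32, 39, 112/5, …
ICs: h(0) = 0, h′(0) = 0, h′′(0) = 24.

f: a_k = 4, 16, 32, 128/3, 128/3, 512/15, …
g: a_k = 0, 6, 0, -9, 0, 81/20, …
Product ⇒ symmetric product L₀, ord ≤ 2.
∫: right-multiply L₀ by Dx.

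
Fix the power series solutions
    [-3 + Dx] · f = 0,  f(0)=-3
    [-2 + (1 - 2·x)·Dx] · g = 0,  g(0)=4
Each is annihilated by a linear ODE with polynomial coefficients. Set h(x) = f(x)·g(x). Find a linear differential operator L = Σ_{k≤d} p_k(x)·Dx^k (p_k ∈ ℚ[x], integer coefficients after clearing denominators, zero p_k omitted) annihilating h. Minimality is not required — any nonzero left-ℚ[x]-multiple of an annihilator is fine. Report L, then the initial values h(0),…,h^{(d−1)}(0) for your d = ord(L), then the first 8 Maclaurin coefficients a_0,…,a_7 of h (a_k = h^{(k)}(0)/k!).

L = (5 - 6·x) + (-1 + 2·x)·Dx  (order 1).
h: a_k = -12, -60, -174, -402, -1689/2, -17133/10, -13755/4, -963579/140, …
ICs: h(0) = -12.

f: a_k = -3, -9, -27/2, -27/2, -81/8, -243/40, -243/80, -729/560, …
g: a_k = 4, 8, 16, 32, 64, 128, 256, 512, …
f·g: L₀ = L_f ⊗_s L_g, ord ≤ 1·1.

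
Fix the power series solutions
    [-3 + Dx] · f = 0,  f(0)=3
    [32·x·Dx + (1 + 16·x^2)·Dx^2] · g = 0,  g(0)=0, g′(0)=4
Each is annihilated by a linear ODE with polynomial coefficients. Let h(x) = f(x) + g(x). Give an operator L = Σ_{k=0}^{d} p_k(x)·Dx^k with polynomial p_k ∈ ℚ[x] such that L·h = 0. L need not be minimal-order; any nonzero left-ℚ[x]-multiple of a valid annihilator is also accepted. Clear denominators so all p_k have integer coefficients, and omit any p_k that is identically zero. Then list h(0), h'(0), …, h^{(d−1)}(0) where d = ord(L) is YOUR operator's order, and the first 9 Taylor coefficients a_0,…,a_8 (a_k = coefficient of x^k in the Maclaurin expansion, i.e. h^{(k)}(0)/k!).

L = (96 - 288·x - 4608·x^2 - 4608·x^3)·Dx + (-41 + 1248·x^2 - 2304·x^4)·Dx^2 + (3 + 32·x + 96·x^2 + 512·x^3 + 768·x^4)·Dx^3  (order 3).
h: a_k = 3, 13, 27/2, -47/6, 81/8, 1687/8, 243/80, -1309991/560, 2187/4480, …
ICs: h(0) = 3, h′(0) = 13, h′′(0) = 27.

f: a_k = 3, 9, 27/2, 27/2, 81/8, 243/40, 243/80, 729/560, 2187/4480, …
g: a_k = 0, 4, 0, -64/3, 0, 1024/5, 0, -16384/7, 0, …
Sum ⇒ L₀ = lclm(L_f,L_g) in ℚ(x)⟨Dx⟩.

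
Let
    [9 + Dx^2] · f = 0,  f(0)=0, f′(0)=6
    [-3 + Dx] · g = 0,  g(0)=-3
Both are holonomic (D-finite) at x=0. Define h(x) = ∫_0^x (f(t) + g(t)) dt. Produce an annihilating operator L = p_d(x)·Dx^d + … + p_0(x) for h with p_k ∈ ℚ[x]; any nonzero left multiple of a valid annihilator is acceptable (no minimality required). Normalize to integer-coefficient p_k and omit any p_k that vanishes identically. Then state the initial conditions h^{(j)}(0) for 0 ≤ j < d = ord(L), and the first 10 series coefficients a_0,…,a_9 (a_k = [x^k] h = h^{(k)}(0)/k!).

L = -27·Dx + 9·Dx^2 - 3·Dx^3 + Dx^4  (order 4).
h: a_k = 0, -3, -3/2, -9/2, -45/8, -81/40, -27/80, -243/560, -243/896, -243/4480, …
ICs: h(0) = 0, h′(0) = -3, h′′(0) = -3, h′′′(0) = -27.

f: a_k = 0, 6, 0, -9, 0, 81/20, 0, -243/280, 0, 243/2240, …
g: a_k = -3, -9, -27/2, -27/2, -81/8, -243/40, -243/80, -729/560, -2187/4480, -729/4480, …
f+g: L₀ = lclm(L_f,L_g), ord ≤ 2+1.
h=∫₀ˣh₀: take L = L₀·Dx.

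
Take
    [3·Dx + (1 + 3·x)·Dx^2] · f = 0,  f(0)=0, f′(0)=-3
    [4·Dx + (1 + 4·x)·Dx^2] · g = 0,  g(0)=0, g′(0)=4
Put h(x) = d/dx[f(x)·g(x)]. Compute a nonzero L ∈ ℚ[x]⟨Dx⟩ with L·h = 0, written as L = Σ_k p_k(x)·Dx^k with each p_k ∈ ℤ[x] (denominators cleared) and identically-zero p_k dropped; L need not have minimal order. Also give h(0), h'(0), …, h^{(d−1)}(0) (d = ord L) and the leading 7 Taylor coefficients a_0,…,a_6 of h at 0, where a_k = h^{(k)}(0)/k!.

f: a_k = 0, -3, 9/2, -9, 81/4, -243/5, 243/2, …
g: a_k = 0, 4, -8, 64/3, -64, 1024/5, -2048/3, …
Sym-product of L_f,L_g gives L₀ (≤ ord 4).
h=h₀': d/dx-closure on L₀ ⇒ L.
L = (600 + 4032·x + 6912·x^2) + (854 + 8808·x + 30240·x^2 + 34560·x^3)·Dx + (172 + 2380·x + 12312·x^2 + 28224·x^3 + 24192·x^4)·Dx^2 + (7 + 122·x + 847·x^2 + 2928·x^3 + 5040·x^4 + 3456·x^5)·Dx^3  (order 3).
h: a_k = 0, -24, 126, -544, 2205, -43524/5, 169834/5, …
ICs: h(0) = 0, h′(0) = -24, h′′(0) = 252.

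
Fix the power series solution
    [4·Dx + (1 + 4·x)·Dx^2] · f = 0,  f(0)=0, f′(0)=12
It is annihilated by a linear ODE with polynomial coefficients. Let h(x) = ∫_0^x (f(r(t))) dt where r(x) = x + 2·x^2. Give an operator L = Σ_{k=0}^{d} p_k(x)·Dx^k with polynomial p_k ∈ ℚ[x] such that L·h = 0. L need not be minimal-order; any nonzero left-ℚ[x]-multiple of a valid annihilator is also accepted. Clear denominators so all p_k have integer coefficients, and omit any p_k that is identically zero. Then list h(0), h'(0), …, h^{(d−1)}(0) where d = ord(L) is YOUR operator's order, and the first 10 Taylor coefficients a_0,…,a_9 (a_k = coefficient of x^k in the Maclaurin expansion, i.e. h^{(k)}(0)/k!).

f: a_k = 0, 12, -24, 64, -192, 3072/5, -2048, 49152/7, -24576, 262144/3, …
h₀=f(r): pull back L_f along r ⇒ L₀.
Integrate: L := L₀·Dx.
L = (16·x + 32·x^2)·Dx^2 + (1 + 8·x + 24·x^2 + 32·x^3)·Dx^3  (order 3).
h: a_k = 0, 0, 6, 0, -8, 96/5, -128/5, 0, 768/7, -1024/3, …
ICs: h(0) = 0, h′(0) = 0, h′′(0) = 12.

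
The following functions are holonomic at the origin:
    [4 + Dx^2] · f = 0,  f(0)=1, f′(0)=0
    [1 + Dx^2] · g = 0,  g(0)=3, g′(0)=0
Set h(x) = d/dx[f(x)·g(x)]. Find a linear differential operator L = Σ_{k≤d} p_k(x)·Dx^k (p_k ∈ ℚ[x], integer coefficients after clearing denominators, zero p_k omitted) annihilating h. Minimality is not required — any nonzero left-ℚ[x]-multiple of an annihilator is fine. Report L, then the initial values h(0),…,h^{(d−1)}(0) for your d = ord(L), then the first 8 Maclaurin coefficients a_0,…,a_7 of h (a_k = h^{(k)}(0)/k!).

f: a_k = 1, 0, -2, 0, 2/3, 0, -4/45, 0, …
g: a_k = 3, 0, -3/2, 0, 1/8, 0, -1/240, 0, …
Product ⇒ symmetric product L₀, ord ≤ 4.
Differentiate: ansatz ord ≤ ord L₀ ⇒ L.
L = 9 + 10·Dx^2 + Dx^4  (order 4).
h: a_k = 0, -15, 0, 41/2, 0, -73/8, 0, 3281/1680, …
ICs: h(0) = 0, h′(0) = -15, h′′(0) = 0, h′′′(0) = 123.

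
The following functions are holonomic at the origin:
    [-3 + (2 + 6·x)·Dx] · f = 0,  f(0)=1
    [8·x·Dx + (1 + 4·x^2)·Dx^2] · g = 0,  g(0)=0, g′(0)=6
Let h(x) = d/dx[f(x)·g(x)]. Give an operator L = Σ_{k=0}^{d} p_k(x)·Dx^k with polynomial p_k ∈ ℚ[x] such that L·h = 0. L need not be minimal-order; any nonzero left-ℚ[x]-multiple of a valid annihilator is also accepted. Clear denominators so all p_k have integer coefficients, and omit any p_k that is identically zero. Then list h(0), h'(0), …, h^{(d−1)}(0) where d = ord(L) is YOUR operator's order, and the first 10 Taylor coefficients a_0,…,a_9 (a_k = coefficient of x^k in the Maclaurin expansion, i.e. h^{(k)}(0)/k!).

f: a_k = 1, 3/2, -9/8, 27/16, -405/128, 1701/256, -15309/1024, 72171/2048, -2814669/32768, 14073345/65536, …
g: a_k = 0, 6, 0, -8, 0, 96/5, 0, -384/7, 0, 512/3, …
L₀ := L_f ⊗_s L_g (sym. prod.), ord ≤ 2.
Differentiate: ansatz ord ≤ ord L₀ ⇒ L.
L = (15 + 1440·x + 1656·x^2 - 3456·x^3 - 1296·x^4) + (172 + 1188·x + 3552·x^2 + 1152·x^3 - 12096·x^4 - 5184·x^5)·Dx + (36 + 152·x + 36·x^2 - 256·x^3 - 864·x^4 - 3456·x^5 - 1728·x^6)·Dx^2  (order 2).
h: a_k = 6, 18, -177/4, -15/2, 2949/64, 105921/320, -2523957/2560, 3884931/4480, -231364569/114688, 1488121321/114688, …
ICs: h(0) = 6, h′(0) = 18.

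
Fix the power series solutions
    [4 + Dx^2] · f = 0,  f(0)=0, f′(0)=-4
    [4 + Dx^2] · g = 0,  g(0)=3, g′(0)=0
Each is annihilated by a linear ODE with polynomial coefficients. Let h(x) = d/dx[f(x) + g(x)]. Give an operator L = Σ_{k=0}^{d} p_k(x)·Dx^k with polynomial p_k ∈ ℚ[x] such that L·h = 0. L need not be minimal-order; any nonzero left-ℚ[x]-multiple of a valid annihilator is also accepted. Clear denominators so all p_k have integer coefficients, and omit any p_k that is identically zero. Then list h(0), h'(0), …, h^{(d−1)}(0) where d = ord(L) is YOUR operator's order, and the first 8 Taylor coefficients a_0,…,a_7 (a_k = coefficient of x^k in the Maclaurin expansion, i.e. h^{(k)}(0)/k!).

f: a_k = 0, -4, 0, 8/3, 0, -8/15, 0, 16/315, …
g: a_k = 3, 0, -6, 0, 2, 0, -4/15, 0, …
Weyl lclm of L_f,L_g ⇒ L₀ (ord ≤ 4).
Derive L from L₀ (diff closure).
L = 4 + Dx^2  (order 2).
h: a_k = -4, -12, 8, 8, -8/3, -8/5, 16/45, 16/105, …
ICs: h(0) = -4, h′(0) = -12.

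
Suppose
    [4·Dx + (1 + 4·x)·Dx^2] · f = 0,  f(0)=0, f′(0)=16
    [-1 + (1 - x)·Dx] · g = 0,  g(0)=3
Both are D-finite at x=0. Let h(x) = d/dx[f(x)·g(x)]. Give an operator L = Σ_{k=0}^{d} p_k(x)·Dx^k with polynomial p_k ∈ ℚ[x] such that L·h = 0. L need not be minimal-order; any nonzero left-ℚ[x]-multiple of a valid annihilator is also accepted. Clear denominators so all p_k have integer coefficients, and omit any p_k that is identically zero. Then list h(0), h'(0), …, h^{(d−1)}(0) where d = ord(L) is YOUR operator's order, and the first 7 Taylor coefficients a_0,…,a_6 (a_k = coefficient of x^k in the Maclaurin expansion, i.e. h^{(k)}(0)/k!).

f: a_k = 0, 16, -32, 256/3, -256, 4096/5, -8192/3, …
g: a_k = 3, 3, 3, 3, 3, 3, 3, …
Sym-product of L_f,L_g gives L₀ (≤ ord 2).
h₀' ⇒ L via d/dx closure of L₀.
L = 16 + (-5 + 20·x)·Dx + (-1 - 3·x + 4·x^2)·Dx^2  (order 2).
h: a_k = 48, -96, 624, -2240, 9488, -188832/5, 762736/5, …
ICs: h(0) = 48, h′(0) = -96.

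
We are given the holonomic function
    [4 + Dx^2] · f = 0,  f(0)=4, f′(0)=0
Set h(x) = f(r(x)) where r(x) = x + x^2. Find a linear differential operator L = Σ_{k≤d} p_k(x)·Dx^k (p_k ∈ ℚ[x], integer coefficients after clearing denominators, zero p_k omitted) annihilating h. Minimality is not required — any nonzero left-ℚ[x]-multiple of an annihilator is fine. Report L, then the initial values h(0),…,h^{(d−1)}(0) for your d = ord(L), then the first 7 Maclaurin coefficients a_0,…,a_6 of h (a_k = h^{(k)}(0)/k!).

L = (4 + 24·x + 48·x^2 + 32·x^3) - 2·Dx + (1 + 2·x)·Dx^2  (order 2).
h: a_k = 4, 0, -8, -16, -16/3, 32/3, 704/45, …
ICs: h(0) = 4, h′(0) = 0.

f: a_k = 4, 0, -8, 0, 8/3, 0, -16/45, …
f∘r: x↦r, Dx↦Dx/r' in L_f ⇒ L₀.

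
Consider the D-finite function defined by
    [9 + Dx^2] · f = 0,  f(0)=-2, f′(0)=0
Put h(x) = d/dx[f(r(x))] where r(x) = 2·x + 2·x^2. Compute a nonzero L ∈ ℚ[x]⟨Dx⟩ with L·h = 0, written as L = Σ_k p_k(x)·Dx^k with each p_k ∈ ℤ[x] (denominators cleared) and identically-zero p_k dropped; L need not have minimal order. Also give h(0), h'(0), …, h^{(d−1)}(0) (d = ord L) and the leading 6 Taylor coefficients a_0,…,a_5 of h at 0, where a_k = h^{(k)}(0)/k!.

f: a_k = -2, 0, 9, 0, -27/4, 0, …
Substitute x→r, Dx→(1/r')Dx; clear ⇒ L₀.
Differentiate: ansatz ord ≤ ord L₀ ⇒ L.
L = (48 + 288·x + 864·x^2 + 1152·x^3 + 576·x^4) + (-6 - 12·x)·Dx + (1 + 4·x + 4·x^2)·Dx^2  (order 2).
h: a_k = 0, 72, 216, -288, -2160, -15552/5, …
ICs: h(0) = 0, h′(0) = 72.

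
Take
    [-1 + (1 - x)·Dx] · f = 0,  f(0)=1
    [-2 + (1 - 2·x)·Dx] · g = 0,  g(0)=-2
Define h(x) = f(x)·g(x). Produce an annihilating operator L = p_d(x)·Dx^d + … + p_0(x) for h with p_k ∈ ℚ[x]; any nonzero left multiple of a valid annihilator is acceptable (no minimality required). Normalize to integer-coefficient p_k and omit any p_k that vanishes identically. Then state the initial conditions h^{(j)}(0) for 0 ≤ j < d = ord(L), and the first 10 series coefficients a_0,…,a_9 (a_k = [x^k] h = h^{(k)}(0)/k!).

L = (-3 + 4·x) + (1 - 3·x + 2·x^2)·Dx  (order 1).
h: a_k = -2, -6, -14, -30, -62, -126, -254, -510, -1022, -2046, …
ICs: h(0) = -2.

f: a_k = 1, 1, 1, 1, 1, 1, 1, 1, 1, 1, …
g: a_k = -2, -4, -8, -16, -32, -64, -128, -256, -512, -1024, …
L₀ := L_f ⊗_s L_g (sym. prod.), ord ≤ 1.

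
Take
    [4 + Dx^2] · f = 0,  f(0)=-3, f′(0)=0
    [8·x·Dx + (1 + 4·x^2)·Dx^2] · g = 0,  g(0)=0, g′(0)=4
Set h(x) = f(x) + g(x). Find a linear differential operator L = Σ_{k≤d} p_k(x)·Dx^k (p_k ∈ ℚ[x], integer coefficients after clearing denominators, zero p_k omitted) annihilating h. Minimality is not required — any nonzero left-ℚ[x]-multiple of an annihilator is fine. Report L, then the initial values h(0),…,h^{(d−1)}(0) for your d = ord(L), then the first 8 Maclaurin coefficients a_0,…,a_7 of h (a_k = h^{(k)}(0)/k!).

f: a_k = -3, 0, 6, 0, -2, 0, 4/15, 0, …
g: a_k = 0, 4, 0, -16/3, 0, 64/5, 0, -256/7, …
f+g: L₀ = lclm(L_f,L_g), ord ≤ 2+2.
L = (-352·x + 1792·x^3 + 512·x^5)·Dx + (-4 + 112·x^2 + 576·x^4 + 256·x^6)·Dx^2 + (-88·x + 448·x^3 + 128·x^5)·Dx^3 + (-1 + 28·x^2 + 144·x^4 + 64·x^6)·Dx^4  (order 4).
h: a_k = -3, 4, 6, -16/3, -2, 64/5, 4/15, -256/7, …
ICs: h(0) = -3, h′(0) = 4, h′′(0) = 12, h′′′(0) = -32.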